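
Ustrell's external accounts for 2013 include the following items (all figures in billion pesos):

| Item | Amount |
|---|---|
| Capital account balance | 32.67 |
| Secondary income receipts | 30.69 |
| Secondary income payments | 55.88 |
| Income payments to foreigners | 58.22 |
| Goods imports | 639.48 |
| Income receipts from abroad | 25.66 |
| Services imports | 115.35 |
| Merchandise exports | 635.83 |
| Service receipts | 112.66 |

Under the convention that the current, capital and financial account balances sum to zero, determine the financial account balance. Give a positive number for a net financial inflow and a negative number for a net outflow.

Goods balance = 635.83 - 639.48 = -3.65
Services balance = 112.66 - 115.35 = -2.69
Trade balance (goods + services) = -3.65 + (-2.69) = -6.34
Net primary income = 25.66 - 58.22 = -32.56
Net secondary income = 30.69 - 55.88 = -25.19
Current account = -6.34 + (-32.56) + (-25.19) = -64.09
Financial account = -(-64.09 + 32.67) = 31.42

31.42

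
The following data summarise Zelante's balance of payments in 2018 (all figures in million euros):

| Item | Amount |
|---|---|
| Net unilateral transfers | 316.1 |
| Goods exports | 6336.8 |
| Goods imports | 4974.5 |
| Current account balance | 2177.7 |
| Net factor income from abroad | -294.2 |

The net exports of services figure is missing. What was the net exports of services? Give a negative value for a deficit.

Current account = goods balance + services balance + net primary income + net secondary income
Sum of the known components = 1384.2
Net exports of services = CA - (known components) = 2177.7 - 1384.2 = 793.5

793.5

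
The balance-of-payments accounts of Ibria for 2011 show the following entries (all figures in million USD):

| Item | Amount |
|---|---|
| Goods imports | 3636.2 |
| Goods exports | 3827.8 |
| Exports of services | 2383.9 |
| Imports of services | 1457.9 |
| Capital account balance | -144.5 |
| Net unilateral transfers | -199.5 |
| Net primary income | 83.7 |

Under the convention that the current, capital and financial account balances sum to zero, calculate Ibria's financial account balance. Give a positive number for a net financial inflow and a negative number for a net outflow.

Goods balance = 3827.8 - 3636.2 = 191.6
Services balance = 2383.9 - 1457.9 = 926.0
Trade balance (goods + services) = 191.6 + 926.0 = 1117.6
Net primary income = 83.7
Net secondary income = -199.5
Current account = 1117.6 + 83.7 + (-199.5) = 1001.8
Financial account = -(1001.8 + (-144.5)) = -857.3

-857.3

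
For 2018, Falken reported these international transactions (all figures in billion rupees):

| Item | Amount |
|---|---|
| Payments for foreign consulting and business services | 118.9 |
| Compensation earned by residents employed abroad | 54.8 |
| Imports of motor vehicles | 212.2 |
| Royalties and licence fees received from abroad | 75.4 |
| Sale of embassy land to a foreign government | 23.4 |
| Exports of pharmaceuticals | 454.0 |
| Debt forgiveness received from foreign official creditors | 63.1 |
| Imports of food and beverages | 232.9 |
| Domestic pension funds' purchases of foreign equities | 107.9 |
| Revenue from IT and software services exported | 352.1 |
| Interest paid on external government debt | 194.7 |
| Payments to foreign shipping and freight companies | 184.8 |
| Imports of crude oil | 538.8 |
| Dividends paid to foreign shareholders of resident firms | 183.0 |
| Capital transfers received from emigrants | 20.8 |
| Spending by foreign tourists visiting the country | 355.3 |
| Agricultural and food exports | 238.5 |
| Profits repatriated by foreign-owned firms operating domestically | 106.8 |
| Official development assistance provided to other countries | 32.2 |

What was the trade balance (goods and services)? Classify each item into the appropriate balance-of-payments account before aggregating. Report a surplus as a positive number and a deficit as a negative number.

187.7

Goods: -232.9 + 238.5 - 538.8 + 454.0 - 212.2 = -291.4
Services: -118.9 - 184.8 + 75.4 + 352.1 + 355.3 = 479.1
Trade balance = -291.4 + 479.1 = 187.7
(Excluded from the trade balance — primary income: compensation earned by residents employed abroad 54.8, interest paid on external government debt 194.7, dividends paid to foreign shareholders of resident firms 183.0, profits repatriated by foreign-owned firms operating domestically 106.8; capital account: sale of embassy land to a foreign government 23.4, debt forgiveness received from foreign official creditors 63.1, capital transfers received from emigrants 20.8; financial account: domestic pension funds' purchases of foreign equities 107.9; secondary income: official development assistance provided to other countries 32.2.)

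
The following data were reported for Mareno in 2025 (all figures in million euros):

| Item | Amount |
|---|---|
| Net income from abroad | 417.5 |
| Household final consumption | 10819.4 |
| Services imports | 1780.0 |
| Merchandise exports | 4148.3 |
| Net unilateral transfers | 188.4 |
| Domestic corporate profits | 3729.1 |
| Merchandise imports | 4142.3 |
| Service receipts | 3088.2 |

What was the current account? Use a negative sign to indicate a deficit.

1920.1

Goods balance = 4148.3 - 4142.3 = 6.0
Services balance = 3088.2 - 1780.0 = 1308.2
Trade balance (goods + services) = 6.0 + 1308.2 = 1314.2
Net primary income = 417.5
Net secondary income = 188.4
Current account = 1314.2 + 417.5 + 188.4 = 1920.1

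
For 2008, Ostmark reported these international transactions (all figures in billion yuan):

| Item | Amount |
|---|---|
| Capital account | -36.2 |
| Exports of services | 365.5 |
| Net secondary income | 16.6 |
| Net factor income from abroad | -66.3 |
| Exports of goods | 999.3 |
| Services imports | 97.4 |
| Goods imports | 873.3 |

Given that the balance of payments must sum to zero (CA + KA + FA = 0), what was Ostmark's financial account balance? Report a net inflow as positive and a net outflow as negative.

-308.2

Goods balance = 999.3 - 873.3 = 126.0
Services balance = 365.5 - 97.4 = 268.1
Trade balance (goods + services) = 126.0 + 268.1 = 394.1
Net primary income = -66.3
Net secondary income = 16.6
Current account = 394.1 + (-66.3) + 16.6 = 344.4
Financial account = -(344.4 + (-36.2)) = -308.2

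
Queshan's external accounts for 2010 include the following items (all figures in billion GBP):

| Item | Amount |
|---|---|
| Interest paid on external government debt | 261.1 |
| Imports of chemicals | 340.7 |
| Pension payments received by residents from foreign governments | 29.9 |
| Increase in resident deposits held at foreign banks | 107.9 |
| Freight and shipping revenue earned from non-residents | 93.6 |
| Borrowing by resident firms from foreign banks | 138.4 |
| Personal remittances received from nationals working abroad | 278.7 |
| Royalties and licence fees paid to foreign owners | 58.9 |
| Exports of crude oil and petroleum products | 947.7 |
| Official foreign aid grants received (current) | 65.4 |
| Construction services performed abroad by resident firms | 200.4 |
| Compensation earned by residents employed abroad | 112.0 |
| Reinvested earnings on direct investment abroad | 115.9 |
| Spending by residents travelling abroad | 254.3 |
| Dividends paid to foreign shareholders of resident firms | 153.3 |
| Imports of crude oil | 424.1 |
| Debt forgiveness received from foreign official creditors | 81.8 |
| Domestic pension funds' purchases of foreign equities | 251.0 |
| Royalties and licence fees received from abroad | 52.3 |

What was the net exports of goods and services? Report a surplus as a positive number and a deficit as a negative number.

216.0

Goods: 947.7 - 340.7 - 424.1 = 182.9
Services: 200.4 - 58.9 + 93.6 - 254.3 + 52.3 = 33.1
Trade balance = 182.9 + 33.1 = 216.0
(Excluded from the trade balance — primary income: interest paid on external government debt 261.1, compensation earned by residents employed abroad 112.0, reinvested earnings on direct investment abroad 115.9, dividends paid to foreign shareholders of resident firms 153.3; secondary income: pension payments received by residents from foreign governments 29.9, personal remittances received from nationals working abroad 278.7, official foreign aid grants received (current) 65.4; financial account: increase in resident deposits held at foreign banks 107.9, borrowing by resident firms from foreign banks 138.4, domestic pension funds' purchases of foreign equities 251.0; capital account: debt forgiveness received from foreign official creditors 81.8.)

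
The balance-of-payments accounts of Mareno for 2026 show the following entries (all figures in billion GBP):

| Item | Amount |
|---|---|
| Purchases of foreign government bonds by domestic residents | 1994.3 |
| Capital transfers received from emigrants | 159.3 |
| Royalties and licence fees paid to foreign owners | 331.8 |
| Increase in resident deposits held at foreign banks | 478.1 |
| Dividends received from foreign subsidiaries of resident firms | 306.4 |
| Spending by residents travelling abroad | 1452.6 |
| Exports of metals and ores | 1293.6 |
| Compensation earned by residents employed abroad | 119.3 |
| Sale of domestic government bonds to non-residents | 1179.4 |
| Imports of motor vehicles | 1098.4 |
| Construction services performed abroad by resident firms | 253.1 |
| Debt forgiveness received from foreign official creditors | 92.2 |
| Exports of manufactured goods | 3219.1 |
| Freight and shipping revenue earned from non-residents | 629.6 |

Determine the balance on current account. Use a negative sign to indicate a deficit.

Goods: 1293.6 + 3219.1 - 1098.4 = 3414.3
Services: -331.8 + 253.1 - 1452.6 + 629.6 = -901.7
Primary income: 306.4 + 119.3 = 425.7
Current account = 3414.3 + (-901.7) + 425.7 = 2938.3
(Excluded from the current account — financial account: purchases of foreign government bonds by domestic residents 1994.3, increase in resident deposits held at foreign banks 478.1, sale of domestic government bonds to non-residents 1179.4; capital account: capital transfers received from emigrants 159.3, debt forgiveness received from foreign official creditors 92.2.)

2938.3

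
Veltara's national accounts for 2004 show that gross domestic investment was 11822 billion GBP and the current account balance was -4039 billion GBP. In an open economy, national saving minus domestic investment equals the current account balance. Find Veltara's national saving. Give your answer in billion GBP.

S - I = CA (net lending to the rest of the world).
S = I + CA = 11822 + (-4039) = 7783

7783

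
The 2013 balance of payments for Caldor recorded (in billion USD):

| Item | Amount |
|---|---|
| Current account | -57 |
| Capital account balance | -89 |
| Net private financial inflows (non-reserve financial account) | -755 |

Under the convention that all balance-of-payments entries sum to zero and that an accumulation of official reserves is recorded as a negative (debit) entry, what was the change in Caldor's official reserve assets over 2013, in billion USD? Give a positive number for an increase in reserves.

Official reserve transactions balance = -((-57) + (-89) + (-755)) = 901
An accumulation of reserves is recorded as a debit (negative entry), so the change in the stock of reserves is the negative of that balance.
Change in official reserves = -(901) = -901

-901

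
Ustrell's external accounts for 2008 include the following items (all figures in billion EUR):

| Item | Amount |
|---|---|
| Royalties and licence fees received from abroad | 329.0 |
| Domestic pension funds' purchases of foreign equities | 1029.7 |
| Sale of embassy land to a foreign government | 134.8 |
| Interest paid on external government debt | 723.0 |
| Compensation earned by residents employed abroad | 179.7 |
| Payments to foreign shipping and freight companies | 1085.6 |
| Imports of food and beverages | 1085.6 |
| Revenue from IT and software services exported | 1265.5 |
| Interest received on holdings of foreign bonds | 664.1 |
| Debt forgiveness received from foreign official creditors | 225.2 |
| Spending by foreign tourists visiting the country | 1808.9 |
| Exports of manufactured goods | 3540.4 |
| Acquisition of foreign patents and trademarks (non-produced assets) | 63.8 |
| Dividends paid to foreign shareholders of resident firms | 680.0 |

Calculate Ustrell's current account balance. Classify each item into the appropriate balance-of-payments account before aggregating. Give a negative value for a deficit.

4213.4

Goods: 3540.4 - 1085.6 = 2454.8
Services: -1085.6 + 1265.5 + 329.0 + 1808.9 = 2317.8
Primary income: 664.1 - 723.0 - 680.0 + 179.7 = -559.2
Current account = 2454.8 + 2317.8 + (-559.2) = 4213.4
(Excluded from the current account — financial account: domestic pension funds' purchases of foreign equities 1029.7; capital account: sale of embassy land to a foreign government 134.8, debt forgiveness received from foreign official creditors 225.2, acquisition of foreign patents and trademarks (non-produced assets) 63.8.)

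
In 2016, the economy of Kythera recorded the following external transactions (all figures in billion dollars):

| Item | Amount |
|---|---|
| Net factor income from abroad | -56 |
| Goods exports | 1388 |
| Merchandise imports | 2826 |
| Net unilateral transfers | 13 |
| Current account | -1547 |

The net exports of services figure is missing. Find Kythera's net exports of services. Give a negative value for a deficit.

-66

Current account = goods balance + services balance + net primary income + net secondary income
Sum of the known components = -1481
Net exports of services = CA - (known components) = -1547 - (-1481) = -66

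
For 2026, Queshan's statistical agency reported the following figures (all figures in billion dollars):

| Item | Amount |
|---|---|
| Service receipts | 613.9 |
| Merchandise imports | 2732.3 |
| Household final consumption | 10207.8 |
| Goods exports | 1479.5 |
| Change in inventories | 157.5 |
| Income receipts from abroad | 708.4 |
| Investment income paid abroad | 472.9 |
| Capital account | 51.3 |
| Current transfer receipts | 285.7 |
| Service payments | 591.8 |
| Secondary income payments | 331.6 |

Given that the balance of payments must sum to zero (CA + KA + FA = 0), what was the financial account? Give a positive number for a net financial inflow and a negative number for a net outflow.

Goods balance = 1479.5 - 2732.3 = -1252.8
Services balance = 613.9 - 591.8 = 22.1
Trade balance (goods + services) = -1252.8 + 22.1 = -1230.7
Net primary income = 708.4 - 472.9 = 235.5
Net secondary income = 285.7 - 331.6 = -45.9
Current account = -1230.7 + 235.5 + (-45.9) = -1041.1
Financial account = -(-1041.1 + 51.3) = 989.8

989.8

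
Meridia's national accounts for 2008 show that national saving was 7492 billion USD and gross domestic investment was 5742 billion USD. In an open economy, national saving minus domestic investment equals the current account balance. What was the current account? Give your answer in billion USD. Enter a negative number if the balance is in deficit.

CA = S - I = 7492 - 5742 = 1750

1750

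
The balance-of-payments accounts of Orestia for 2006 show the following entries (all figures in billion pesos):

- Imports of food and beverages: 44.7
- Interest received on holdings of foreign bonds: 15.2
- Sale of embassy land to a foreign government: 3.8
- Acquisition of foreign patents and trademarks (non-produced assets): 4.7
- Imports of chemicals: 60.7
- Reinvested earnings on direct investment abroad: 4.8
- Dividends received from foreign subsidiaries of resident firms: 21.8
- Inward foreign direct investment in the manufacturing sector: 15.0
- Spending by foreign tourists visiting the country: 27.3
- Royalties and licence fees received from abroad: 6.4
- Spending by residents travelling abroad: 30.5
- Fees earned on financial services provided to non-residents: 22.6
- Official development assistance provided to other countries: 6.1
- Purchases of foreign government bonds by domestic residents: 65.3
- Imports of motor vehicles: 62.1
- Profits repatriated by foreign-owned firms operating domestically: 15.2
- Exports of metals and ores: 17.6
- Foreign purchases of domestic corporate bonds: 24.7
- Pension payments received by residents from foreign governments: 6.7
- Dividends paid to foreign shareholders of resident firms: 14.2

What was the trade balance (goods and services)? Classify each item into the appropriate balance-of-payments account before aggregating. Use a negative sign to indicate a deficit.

Goods: 17.6 - 60.7 - 62.1 - 44.7 = -149.9
Services: 6.4 + 27.3 + 22.6 - 30.5 = 25.8
Trade balance = -149.9 + 25.8 = -124.1
(Excluded from the trade balance — primary income: interest received on holdings of foreign bonds 15.2, reinvested earnings on direct investment abroad 4.8, dividends received from foreign subsidiaries of resident firms 21.8, profits repatriated by foreign-owned firms operating domestically 15.2, dividends paid to foreign shareholders of resident firms 14.2; capital account: sale of embassy land to a foreign government 3.8, acquisition of foreign patents and trademarks (non-produced assets) 4.7; financial account: inward foreign direct investment in the manufacturing sector 15.0, purchases of foreign government bonds by domestic residents 65.3, foreign purchases of domestic corporate bonds 24.7; secondary income: official development assistance provided to other countries 6.1, pension payments received by residents from foreign governments 6.7.)

-124.1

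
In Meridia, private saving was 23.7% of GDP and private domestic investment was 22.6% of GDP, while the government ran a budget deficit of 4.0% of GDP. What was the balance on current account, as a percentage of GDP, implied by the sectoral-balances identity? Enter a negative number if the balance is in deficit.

By the sectoral-balances identity, CA = (S_private - I) + (T - G).
Private balance = 23.7 - 22.6 = 1.1
Government balance (T - G) = -4.0
CA = 1.1 + (-4.0) = -2.9

-2.9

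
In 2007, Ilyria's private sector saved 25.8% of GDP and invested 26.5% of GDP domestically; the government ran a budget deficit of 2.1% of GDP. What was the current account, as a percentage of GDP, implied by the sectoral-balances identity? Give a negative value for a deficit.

-2.8

By the sectoral-balances identity, CA = (S_private - I) + (T - G).
Private balance = 25.8 - 26.5 = -0.7
Government balance (T - G) = -2.1
CA = -0.7 + (-2.1) = -2.8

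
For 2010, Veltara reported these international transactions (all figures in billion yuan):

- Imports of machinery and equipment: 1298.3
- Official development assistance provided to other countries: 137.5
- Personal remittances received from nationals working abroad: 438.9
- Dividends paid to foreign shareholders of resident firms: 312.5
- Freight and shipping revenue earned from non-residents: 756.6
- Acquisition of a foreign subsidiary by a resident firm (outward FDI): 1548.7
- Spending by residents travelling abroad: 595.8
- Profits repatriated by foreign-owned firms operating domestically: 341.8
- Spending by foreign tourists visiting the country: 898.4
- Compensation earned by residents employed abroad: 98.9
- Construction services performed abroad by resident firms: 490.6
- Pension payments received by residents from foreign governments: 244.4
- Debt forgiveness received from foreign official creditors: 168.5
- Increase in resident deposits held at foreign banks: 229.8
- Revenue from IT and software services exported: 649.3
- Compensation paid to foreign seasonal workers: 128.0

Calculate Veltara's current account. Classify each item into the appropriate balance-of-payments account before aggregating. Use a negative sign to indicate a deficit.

Goods: -1298.3
Services: 898.4 + 756.6 + 649.3 + 490.6 - 595.8 = 2199.1
Primary income: -341.8 + 98.9 - 128.0 - 312.5 = -683.4
Secondary income: 438.9 - 137.5 + 244.4 = 545.8
Current account = (-1298.3) + 2199.1 + (-683.4) + 545.8 = 763.2
(Excluded from the current account — financial account: acquisition of a foreign subsidiary by a resident firm (outward FDI) 1548.7, increase in resident deposits held at foreign banks 229.8; capital account: debt forgiveness received from foreign official creditors 168.5.)

763.2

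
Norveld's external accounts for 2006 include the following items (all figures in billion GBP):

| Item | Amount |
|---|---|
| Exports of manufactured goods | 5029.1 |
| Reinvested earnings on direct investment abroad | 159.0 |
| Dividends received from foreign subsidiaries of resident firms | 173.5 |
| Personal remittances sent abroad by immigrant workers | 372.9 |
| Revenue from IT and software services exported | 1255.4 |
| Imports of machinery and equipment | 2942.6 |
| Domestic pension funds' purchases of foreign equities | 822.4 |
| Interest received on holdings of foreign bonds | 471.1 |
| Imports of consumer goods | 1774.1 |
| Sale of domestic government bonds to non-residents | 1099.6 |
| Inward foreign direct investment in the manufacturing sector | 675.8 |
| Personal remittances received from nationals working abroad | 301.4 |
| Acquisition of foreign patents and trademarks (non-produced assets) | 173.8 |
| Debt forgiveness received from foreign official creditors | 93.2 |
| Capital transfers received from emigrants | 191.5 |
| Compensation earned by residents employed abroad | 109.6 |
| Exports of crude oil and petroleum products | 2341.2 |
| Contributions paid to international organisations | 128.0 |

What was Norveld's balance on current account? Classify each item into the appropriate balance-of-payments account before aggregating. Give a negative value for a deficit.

4622.7

Goods: -1774.1 - 2942.6 + 5029.1 + 2341.2 = 2653.6
Services: 1255.4
Primary income: 109.6 + 471.1 + 173.5 + 159.0 = 913.2
Secondary income: -372.9 - 128.0 + 301.4 = -199.5
Current account = 2653.6 + 1255.4 + 913.2 + (-199.5) = 4622.7
(Excluded from the current account — financial account: domestic pension funds' purchases of foreign equities 822.4, sale of domestic government bonds to non-residents 1099.6, inward foreign direct investment in the manufacturing sector 675.8; capital account: acquisition of foreign patents and trademarks (non-produced assets) 173.8, debt forgiveness received from foreign official creditors 93.2, capital transfers received from emigrants 191.5.)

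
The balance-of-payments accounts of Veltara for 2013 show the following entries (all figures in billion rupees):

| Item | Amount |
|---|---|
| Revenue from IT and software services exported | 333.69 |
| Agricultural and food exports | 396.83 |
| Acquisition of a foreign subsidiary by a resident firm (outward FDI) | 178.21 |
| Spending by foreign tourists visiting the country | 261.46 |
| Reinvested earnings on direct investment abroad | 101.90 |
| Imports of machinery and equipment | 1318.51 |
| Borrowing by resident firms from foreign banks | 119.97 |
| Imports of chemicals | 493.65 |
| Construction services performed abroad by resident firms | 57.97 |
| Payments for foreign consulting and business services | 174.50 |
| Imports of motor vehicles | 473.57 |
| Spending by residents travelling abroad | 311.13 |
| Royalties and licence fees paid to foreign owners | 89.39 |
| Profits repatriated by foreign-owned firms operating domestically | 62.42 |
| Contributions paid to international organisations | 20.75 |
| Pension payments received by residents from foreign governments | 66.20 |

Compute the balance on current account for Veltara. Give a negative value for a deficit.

Goods: -473.57 - 1318.51 + 396.83 - 493.65 = -1888.90
Services: -311.13 - 174.50 + 57.97 + 261.46 - 89.39 + 333.69 = 78.10
Primary income: 101.90 - 62.42 = 39.48
Secondary income: -20.75 + 66.20 = 45.45
Current account = (-1888.90) + 78.10 + 39.48 + 45.45 = -1725.87
(Excluded from the current account — financial account: acquisition of a foreign subsidiary by a resident firm (outward FDI) 178.21, borrowing by resident firms from foreign banks 119.97.)

-1725.87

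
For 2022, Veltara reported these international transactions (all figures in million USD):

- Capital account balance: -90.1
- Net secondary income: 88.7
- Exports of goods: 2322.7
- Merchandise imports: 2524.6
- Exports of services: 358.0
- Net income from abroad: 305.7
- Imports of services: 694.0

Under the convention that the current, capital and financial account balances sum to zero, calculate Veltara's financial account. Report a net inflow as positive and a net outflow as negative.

233.6

Goods balance = 2322.7 - 2524.6 = -201.9
Services balance = 358.0 - 694.0 = -336.0
Trade balance (goods + services) = -201.9 + (-336.0) = -537.9
Net primary income = 305.7
Net secondary income = 88.7
Current account = -537.9 + 305.7 + 88.7 = -143.5
Financial account = -(-143.5 + (-90.1)) = 233.6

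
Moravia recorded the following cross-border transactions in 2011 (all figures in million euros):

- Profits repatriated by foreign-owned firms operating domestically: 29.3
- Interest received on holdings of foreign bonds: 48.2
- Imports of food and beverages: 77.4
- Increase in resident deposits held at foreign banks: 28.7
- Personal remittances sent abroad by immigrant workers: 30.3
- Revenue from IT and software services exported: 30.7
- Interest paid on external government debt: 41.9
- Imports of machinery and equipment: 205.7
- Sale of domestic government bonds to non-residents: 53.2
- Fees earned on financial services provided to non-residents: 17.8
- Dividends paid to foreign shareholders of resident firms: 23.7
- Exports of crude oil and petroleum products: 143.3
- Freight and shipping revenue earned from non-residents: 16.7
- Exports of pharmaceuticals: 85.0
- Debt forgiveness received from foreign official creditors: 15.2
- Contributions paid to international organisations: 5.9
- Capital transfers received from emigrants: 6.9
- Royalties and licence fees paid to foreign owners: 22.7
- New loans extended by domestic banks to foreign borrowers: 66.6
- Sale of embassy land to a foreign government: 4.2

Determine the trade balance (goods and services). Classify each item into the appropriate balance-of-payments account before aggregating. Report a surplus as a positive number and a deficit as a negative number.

-12.3

Goods: 143.3 - 77.4 + 85.0 - 205.7 = -54.8
Services: 17.8 + 30.7 + 16.7 - 22.7 = 42.5
Trade balance = -54.8 + 42.5 = -12.3
(Excluded from the trade balance — primary income: profits repatriated by foreign-owned firms operating domestically 29.3, interest received on holdings of foreign bonds 48.2, interest paid on external government debt 41.9, dividends paid to foreign shareholders of resident firms 23.7; financial account: increase in resident deposits held at foreign banks 28.7, sale of domestic government bonds to non-residents 53.2, new loans extended by domestic banks to foreign borrowers 66.6; secondary income: personal remittances sent abroad by immigrant workers 30.3, contributions paid to international organisations 5.9; capital account: debt forgiveness received from foreign official creditors 15.2, capital transfers received from emigrants 6.9, sale of embassy land to a foreign government 4.2.)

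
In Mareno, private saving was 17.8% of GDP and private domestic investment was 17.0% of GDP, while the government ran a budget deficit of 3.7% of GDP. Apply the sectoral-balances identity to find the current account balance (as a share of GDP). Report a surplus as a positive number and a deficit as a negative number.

By the sectoral-balances identity, CA = (S_private - I) + (T - G).
Private balance = 17.8 - 17.0 = 0.8
Government balance (T - G) = -3.7
CA = 0.8 + (-3.7) = -2.9

-2.9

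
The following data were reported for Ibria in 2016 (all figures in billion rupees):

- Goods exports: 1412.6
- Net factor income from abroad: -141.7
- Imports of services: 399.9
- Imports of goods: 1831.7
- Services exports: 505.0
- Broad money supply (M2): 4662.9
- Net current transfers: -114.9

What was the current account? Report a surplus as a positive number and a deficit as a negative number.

Goods balance = 1412.6 - 1831.7 = -419.1
Services balance = 505.0 - 399.9 = 105.1
Trade balance (goods + services) = -419.1 + 105.1 = -314.0
Net primary income = -141.7
Net secondary income = -114.9
Current account = -314.0 + (-141.7) + (-114.9) = -570.6

-570.6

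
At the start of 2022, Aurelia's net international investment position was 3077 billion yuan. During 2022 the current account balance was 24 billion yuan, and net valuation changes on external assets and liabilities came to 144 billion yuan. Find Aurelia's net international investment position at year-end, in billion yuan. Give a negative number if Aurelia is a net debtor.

3245

Change in NIIP = current account + net valuation change = 24 + 144 = 168
End-of-year NIIP = 3077 + 168 = 3245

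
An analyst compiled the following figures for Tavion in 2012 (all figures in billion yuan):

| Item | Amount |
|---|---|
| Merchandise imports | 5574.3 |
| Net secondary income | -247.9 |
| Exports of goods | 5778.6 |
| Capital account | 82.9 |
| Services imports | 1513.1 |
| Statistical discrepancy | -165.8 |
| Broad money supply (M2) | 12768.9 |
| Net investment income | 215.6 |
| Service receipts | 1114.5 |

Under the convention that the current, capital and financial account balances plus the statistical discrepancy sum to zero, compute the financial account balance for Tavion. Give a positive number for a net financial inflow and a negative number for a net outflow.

Goods balance = 5778.6 - 5574.3 = 204.3
Services balance = 1114.5 - 1513.1 = -398.6
Trade balance (goods + services) = 204.3 + (-398.6) = -194.3
Net primary income = 215.6
Net secondary income = -247.9
Current account = -194.3 + 215.6 + (-247.9) = -226.6
Financial account = -(-226.6 + 82.9 + (-165.8)) = 309.5

309.5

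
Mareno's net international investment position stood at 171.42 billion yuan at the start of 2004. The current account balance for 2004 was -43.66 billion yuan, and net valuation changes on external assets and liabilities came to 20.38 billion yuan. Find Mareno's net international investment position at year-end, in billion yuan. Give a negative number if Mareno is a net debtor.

Change in NIIP = current account + net valuation change = -43.66 + 20.38 = -23.28
End-of-year NIIP = 171.42 + (-23.28) = 148.14

148.14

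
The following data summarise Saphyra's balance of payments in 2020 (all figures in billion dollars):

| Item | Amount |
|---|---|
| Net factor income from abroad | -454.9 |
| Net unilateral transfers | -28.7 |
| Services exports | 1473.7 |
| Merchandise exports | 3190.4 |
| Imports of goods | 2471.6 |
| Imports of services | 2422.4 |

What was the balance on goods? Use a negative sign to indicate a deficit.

Goods balance = 3190.4 - 2471.6 = 718.8

718.8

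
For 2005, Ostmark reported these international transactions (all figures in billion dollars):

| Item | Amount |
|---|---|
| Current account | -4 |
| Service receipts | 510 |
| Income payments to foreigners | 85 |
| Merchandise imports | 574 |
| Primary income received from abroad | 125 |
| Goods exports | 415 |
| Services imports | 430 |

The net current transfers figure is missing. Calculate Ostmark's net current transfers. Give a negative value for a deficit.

35

Current account = goods balance + services balance + net primary income + net secondary income
Sum of the known components = -39
Net current transfers = CA - (known components) = -4 - (-39) = 35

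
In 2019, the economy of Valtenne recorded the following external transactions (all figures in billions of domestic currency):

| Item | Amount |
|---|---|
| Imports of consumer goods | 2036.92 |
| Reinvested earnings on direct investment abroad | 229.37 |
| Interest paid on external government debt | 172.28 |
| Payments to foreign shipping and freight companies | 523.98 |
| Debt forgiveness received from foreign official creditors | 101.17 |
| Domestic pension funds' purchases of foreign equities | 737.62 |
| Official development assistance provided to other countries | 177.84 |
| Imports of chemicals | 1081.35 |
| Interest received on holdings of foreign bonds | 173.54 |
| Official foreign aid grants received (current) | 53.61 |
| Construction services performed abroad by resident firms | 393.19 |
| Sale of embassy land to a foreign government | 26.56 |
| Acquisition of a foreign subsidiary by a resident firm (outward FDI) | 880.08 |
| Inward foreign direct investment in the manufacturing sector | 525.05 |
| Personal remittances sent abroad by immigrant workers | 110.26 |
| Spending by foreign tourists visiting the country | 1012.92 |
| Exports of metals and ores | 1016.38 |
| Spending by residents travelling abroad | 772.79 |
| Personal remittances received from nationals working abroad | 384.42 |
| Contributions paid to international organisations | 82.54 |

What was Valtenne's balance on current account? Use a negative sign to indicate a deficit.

-1694.53

Goods: -2036.92 - 1081.35 + 1016.38 = -2101.89
Services: 393.19 - 772.79 - 523.98 + 1012.92 = 109.34
Primary income: 173.54 - 172.28 + 229.37 = 230.63
Secondary income: -177.84 + 384.42 - 110.26 - 82.54 + 53.61 = 67.39
Current account = (-2101.89) + 109.34 + 230.63 + 67.39 = -1694.53
(Excluded from the current account — capital account: debt forgiveness received from foreign official creditors 101.17, sale of embassy land to a foreign government 26.56; financial account: domestic pension funds' purchases of foreign equities 737.62, acquisition of a foreign subsidiary by a resident firm (outward FDI) 880.08, inward foreign direct investment in the manufacturing sector 525.05.)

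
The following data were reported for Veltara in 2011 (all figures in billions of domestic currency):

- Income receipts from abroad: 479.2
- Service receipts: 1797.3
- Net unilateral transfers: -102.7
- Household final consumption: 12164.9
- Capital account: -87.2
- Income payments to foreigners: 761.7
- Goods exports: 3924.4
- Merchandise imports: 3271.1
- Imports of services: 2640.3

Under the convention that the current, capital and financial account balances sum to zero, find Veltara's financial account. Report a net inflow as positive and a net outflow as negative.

662.1

Goods balance = 3924.4 - 3271.1 = 653.3
Services balance = 1797.3 - 2640.3 = -843.0
Trade balance (goods + services) = 653.3 + (-843.0) = -189.7
Net primary income = 479.2 - 761.7 = -282.5
Net secondary income = -102.7
Current account = -189.7 + (-282.5) + (-102.7) = -574.9
Financial account = -(-574.9 + (-87.2)) = 662.1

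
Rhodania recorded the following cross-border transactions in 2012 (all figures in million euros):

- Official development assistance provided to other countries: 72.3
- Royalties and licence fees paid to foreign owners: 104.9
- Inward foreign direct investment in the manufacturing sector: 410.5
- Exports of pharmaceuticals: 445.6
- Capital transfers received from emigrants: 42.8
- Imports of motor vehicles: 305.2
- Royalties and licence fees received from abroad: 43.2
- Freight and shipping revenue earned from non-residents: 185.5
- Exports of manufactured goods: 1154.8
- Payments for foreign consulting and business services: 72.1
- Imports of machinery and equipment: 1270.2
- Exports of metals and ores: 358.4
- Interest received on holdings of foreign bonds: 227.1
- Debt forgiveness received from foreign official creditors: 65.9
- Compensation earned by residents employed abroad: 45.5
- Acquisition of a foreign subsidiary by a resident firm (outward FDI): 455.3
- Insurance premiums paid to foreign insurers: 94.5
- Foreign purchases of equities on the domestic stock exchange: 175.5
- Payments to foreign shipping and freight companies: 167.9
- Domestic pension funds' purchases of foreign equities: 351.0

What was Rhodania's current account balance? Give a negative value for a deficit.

373.0

Goods: 1154.8 + 358.4 - 305.2 + 445.6 - 1270.2 = 383.4
Services: 185.5 + 43.2 - 167.9 - 104.9 - 72.1 - 94.5 = -210.7
Primary income: 227.1 + 45.5 = 272.6
Secondary income: -72.3
Current account = 383.4 + (-210.7) + 272.6 + (-72.3) = 373.0
(Excluded from the current account — financial account: inward foreign direct investment in the manufacturing sector 410.5, acquisition of a foreign subsidiary by a resident firm (outward FDI) 455.3, foreign purchases of equities on the domestic stock exchange 175.5, domestic pension funds' purchases of foreign equities 351.0; capital account: capital transfers received from emigrants 42.8, debt forgiveness received from foreign official creditors 65.9.)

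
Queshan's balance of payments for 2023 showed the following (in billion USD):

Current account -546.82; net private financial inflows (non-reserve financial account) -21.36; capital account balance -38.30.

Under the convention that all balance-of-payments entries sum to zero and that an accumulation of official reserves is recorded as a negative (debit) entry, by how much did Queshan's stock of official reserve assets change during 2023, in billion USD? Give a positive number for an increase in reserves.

-606.48

Official reserve transactions balance = -((-546.82) + (-38.30) + (-21.36)) = 606.48
An accumulation of reserves is recorded as a debit (negative entry), so the change in the stock of reserves is the negative of that balance.
Change in official reserves = -(606.48) = -606.48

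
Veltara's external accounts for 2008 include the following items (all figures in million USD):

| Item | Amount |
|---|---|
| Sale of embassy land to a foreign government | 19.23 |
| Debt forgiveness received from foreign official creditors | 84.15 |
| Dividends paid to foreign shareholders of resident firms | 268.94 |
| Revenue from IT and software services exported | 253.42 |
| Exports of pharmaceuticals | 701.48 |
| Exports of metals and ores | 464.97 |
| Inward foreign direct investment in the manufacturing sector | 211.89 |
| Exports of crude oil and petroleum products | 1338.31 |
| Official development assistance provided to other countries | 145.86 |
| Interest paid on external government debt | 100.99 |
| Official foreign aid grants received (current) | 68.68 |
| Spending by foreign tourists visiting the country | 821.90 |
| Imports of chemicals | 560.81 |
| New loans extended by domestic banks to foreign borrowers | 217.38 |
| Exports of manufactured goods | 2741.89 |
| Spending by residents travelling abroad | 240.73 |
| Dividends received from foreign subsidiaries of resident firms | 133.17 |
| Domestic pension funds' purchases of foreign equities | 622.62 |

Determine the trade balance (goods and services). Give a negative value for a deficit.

5520.43

Goods: 1338.31 - 560.81 + 464.97 + 701.48 + 2741.89 = 4685.84
Services: 253.42 + 821.90 - 240.73 = 834.59
Trade balance = 4685.84 + 834.59 = 5520.43
(Excluded from the trade balance — capital account: sale of embassy land to a foreign government 19.23, debt forgiveness received from foreign official creditors 84.15; primary income: dividends paid to foreign shareholders of resident firms 268.94, interest paid on external government debt 100.99, dividends received from foreign subsidiaries of resident firms 133.17; financial account: inward foreign direct investment in the manufacturing sector 211.89, new loans extended by domestic banks to foreign borrowers 217.38, domestic pension funds' purchases of foreign equities 622.62; secondary income: official development assistance provided to other countries 145.86, official foreign aid grants received (current) 68.68.)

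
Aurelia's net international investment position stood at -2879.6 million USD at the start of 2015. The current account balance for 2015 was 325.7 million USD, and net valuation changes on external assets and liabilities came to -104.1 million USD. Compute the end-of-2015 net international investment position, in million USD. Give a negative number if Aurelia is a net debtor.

Change in NIIP = current account + net valuation change = 325.7 + (-104.1) = 221.6
End-of-year NIIP = -2879.6 + 221.6 = -2658.0

-2658.0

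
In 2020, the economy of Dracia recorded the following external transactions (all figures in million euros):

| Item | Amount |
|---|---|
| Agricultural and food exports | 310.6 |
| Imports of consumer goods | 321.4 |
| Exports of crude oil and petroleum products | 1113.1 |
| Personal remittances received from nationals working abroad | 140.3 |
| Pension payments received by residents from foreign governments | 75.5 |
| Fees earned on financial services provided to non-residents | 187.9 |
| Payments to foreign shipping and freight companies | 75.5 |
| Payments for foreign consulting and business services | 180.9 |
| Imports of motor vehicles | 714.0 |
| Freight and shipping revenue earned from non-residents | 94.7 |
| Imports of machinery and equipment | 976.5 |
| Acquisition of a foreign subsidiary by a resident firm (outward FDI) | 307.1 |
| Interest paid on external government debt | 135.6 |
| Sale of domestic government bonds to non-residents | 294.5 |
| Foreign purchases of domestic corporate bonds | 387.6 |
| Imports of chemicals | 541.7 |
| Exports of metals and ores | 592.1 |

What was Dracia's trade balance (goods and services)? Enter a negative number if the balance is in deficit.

Goods: 592.1 + 1113.1 - 321.4 - 541.7 - 714.0 + 310.6 - 976.5 = -537.8
Services: 187.9 - 180.9 - 75.5 + 94.7 = 26.2
Trade balance = -537.8 + 26.2 = -511.6
(Excluded from the trade balance — secondary income: personal remittances received from nationals working abroad 140.3, pension payments received by residents from foreign governments 75.5; financial account: acquisition of a foreign subsidiary by a resident firm (outward FDI) 307.1, sale of domestic government bonds to non-residents 294.5, foreign purchases of domestic corporate bonds 387.6; primary income: interest paid on external government debt 135.6.)

-511.6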